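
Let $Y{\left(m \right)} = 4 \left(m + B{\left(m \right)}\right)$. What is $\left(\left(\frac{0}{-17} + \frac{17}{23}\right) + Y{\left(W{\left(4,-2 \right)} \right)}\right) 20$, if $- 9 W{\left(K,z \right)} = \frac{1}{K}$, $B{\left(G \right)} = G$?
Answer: $\frac{2140}{207} \approx 10.338$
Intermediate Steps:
$W{\left(K,z \right)} = - \frac{1}{9 K}$
$Y{\left(m \right)} = 8 m$ ($Y{\left(m \right)} = 4 \left(m + m\right) = 4 \cdot 2 m = 8 m$)
$\left(\left(\frac{0}{-17} + \frac{17}{23}\right) + Y{\left(W{\left(4,-2 \right)} \right)}\right) 20 = \left(\left(\frac{0}{-17} + \frac{17}{23}\right) + 8 \left(- \frac{1}{9 \cdot 4}\right)\right) 20 = \left(\left(0 \left(- \frac{1}{17}\right) + 17 \cdot \frac{1}{23}\right) + 8 \left(\left(- \frac{1}{9}\right) \frac{1}{4}\right)\right) 20 = \left(\left(0 + \frac{17}{23}\right) + 8 \left(- \frac{1}{36}\right)\right) 20 = \left(\frac{17}{23} - \frac{2}{9}\right) 20 = \frac{107}{207} \cdot 20 = \frac{2140}{207}$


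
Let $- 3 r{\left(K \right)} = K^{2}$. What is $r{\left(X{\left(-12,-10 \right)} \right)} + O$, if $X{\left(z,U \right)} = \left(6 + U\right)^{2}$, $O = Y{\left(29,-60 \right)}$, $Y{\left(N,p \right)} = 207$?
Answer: $\frac{365}{3} \approx 121.67$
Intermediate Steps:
$O = 207$
$r{\left(K \right)} = - \frac{K^{2}}{3}$
$r{\left(X{\left(-12,-10 \right)} \right)} + O = - \frac{\left(\left(6 - 10\right)^{2}\right)^{2}}{3} + 207 = - \frac{\left(\left(-4\right)^{2}\right)^{2}}{3} + 207 = - \frac{16^{2}}{3} + 207 = \left(- \frac{1}{3}\right) 256 + 207 = - \frac{256}{3} + 207 = \frac{365}{3}$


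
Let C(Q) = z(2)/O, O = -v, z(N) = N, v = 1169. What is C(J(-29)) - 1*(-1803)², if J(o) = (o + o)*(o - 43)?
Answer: -3800195723/1169 ≈ -3.2508e+6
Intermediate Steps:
J(o) = 2*o*(-43 + o) (J(o) = (2*o)*(-43 + o) = 2*o*(-43 + o))
O = -1169 (O = -1*1169 = -1169)
C(Q) = -2/1169 (C(Q) = 2/(-1169) = 2*(-1/1169) = -2/1169)
C(J(-29)) - 1*(-1803)² = -2/1169 - 1*(-1803)² = -2/1169 - 1*3250809 = -2/1169 - 3250809 = -3800195723/1169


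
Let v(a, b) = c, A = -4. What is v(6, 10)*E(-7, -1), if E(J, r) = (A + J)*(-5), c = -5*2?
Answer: -550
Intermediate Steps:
c = -10
E(J, r) = 20 - 5*J (E(J, r) = (-4 + J)*(-5) = 20 - 5*J)
v(a, b) = -10
v(6, 10)*E(-7, -1) = -10*(20 - 5*(-7)) = -10*(20 + 35) = -10*55 = -550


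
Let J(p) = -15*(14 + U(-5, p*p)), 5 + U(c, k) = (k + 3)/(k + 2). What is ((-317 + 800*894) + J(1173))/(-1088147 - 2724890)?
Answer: -983423291408/5246475812447 ≈ -0.18744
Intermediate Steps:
U(c, k) = -5 + (3 + k)/(2 + k) (U(c, k) = -5 + (k + 3)/(k + 2) = -5 + (3 + k)/(2 + k))
J(p) = -210 - 15*(-7 - 4*p²)/(2 + p²) (J(p) = -15*(14 + (-7 - 4*p*p)/(2 + p*p)) = -15*(14 + (-7 - 4*p²)/(2 + p²)) = -210 - 15*(-7 - 4*p²)/(2 + p²))
((-317 + 800*894) + J(1173))/(-1088147 - 2724890) = ((-317 + 800*894) + 15*(-21 - 10*1173²)/(2 + 1173²))/(-1088147 - 2724890) = ((-317 + 715200) + 15*(-21 - 10*1375929)/(2 + 1375929))/(-3813037) = (714883 + 15*(-21 - 13759290)/1375931)*(-1/3813037) = (714883 + 15*(1/1375931)*(-13759311))*(-1/3813037) = (714883 - 206389665/1375931)*(-1/3813037) = (983423291408/1375931)*(-1/3813037) = -983423291408/5246475812447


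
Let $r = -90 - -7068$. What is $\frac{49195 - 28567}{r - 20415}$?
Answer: $- \frac{2292}{1493} \approx -1.5352$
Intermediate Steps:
$r = 6978$ ($r = -90 + 7068 = 6978$)
$\frac{49195 - 28567}{r - 20415} = \frac{49195 - 28567}{6978 - 20415} = \frac{20628}{-13437} = 20628 \left(- \frac{1}{13437}\right) = - \frac{2292}{1493}$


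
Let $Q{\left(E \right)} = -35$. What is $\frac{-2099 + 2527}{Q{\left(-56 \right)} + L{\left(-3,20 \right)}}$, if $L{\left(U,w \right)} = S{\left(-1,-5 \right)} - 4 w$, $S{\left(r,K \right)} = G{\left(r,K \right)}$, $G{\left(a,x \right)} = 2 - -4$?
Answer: $- \frac{428}{109} \approx -3.9266$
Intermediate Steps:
$G{\left(a,x \right)} = 6$ ($G{\left(a,x \right)} = 2 + 4 = 6$)
$S{\left(r,K \right)} = 6$
$L{\left(U,w \right)} = 6 - 4 w$
$\frac{-2099 + 2527}{Q{\left(-56 \right)} + L{\left(-3,20 \right)}} = \frac{-2099 + 2527}{-35 + \left(6 - 80\right)} = \frac{428}{-35 + \left(6 - 80\right)} = \frac{428}{-35 - 74} = \frac{428}{-109} = 428 \left(- \frac{1}{109}\right) = - \frac{428}{109}$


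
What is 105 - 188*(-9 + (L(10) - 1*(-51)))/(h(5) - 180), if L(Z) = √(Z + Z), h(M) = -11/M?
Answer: 135135/911 + 1880*√5/911 ≈ 152.95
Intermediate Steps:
L(Z) = √2*√Z (L(Z) = √(2*Z) = √2*√Z)
105 - 188*(-9 + (L(10) - 1*(-51)))/(h(5) - 180) = 105 - 188*(-9 + (√2*√10 - 1*(-51)))/(-11/5 - 180) = 105 - 188*(-9 + (2*√5 + 51))/(-11*⅕ - 180) = 105 - 188*(-9 + (51 + 2*√5))/(-11/5 - 180) = 105 - 188*(42 + 2*√5)/(-911/5) = 105 - 188*(42 + 2*√5)*(-5)/911 = 105 - 188*(-210/911 - 10*√5/911) = 105 + (39480/911 + 1880*√5/911) = 135135/911 + 1880*√5/911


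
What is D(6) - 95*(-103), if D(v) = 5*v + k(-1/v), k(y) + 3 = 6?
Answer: 9818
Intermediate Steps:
k(y) = 3 (k(y) = -3 + 6 = 3)
D(v) = 3 + 5*v (D(v) = 5*v + 3 = 3 + 5*v)
D(6) - 95*(-103) = (3 + 5*6) - 95*(-103) = (3 + 30) + 9785 = 33 + 9785 = 9818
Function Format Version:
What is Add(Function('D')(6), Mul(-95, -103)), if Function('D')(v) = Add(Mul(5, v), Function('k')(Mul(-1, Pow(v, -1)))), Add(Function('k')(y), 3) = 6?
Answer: 9818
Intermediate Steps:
Function('k')(y) = 3 (Function('k')(y) = Add(-3, 6) = 3)
Function('D')(v) = Add(3, Mul(5, v)) (Function('D')(v) = Add(Mul(5, v), 3) = Add(3, Mul(5, v)))
Add(Function('D')(6), Mul(-95, -103)) = Add(Add(3, Mul(5, 6)), Mul(-95, -103)) = Add(Add(3, 30), 9785) = Add(33, 9785) = 9818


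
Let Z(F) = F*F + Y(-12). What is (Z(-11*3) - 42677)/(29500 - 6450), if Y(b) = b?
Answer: -832/461 ≈ -1.8048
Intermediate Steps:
Z(F) = -12 + F**2 (Z(F) = F*F - 12 = F**2 - 12 = -12 + F**2)
(Z(-11*3) - 42677)/(29500 - 6450) = ((-12 + (-11*3)**2) - 42677)/(29500 - 6450) = ((-12 + (-33)**2) - 42677)/23050 = ((-12 + 1089) - 42677)*(1/23050) = (1077 - 42677)*(1/23050) = -41600*1/23050 = -832/461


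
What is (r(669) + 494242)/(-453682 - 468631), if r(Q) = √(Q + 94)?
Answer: -70606/131759 - √763/922313 ≈ -0.53590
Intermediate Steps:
r(Q) = √(94 + Q)
(r(669) + 494242)/(-453682 - 468631) = (√(94 + 669) + 494242)/(-453682 - 468631) = (√763 + 494242)/(-922313) = (494242 + √763)*(-1/922313) = -70606/131759 - √763/922313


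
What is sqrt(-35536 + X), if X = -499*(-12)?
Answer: 2*I*sqrt(7387) ≈ 171.9*I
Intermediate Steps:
X = 5988
sqrt(-35536 + X) = sqrt(-35536 + 5988) = sqrt(-29548) = 2*I*sqrt(7387)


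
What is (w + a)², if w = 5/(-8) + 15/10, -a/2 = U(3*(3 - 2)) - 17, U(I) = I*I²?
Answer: 23409/64 ≈ 365.77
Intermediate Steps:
U(I) = I³
a = -20 (a = -2*((3*(3 - 2))³ - 17) = -2*((3*1)³ - 17) = -2*(3³ - 17) = -2*(27 - 17) = -2*10 = -20)
w = 7/8 (w = 5*(-⅛) + 15*(⅒) = -5/8 + 3/2 = 7/8 ≈ 0.87500)
(w + a)² = (7/8 - 20)² = (-153/8)² = 23409/64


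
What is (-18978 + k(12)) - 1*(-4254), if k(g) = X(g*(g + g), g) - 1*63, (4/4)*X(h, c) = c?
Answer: -14775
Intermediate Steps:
X(h, c) = c
k(g) = -63 + g (k(g) = g - 1*63 = g - 63 = -63 + g)
(-18978 + k(12)) - 1*(-4254) = (-18978 + (-63 + 12)) - 1*(-4254) = (-18978 - 51) + 4254 = -19029 + 4254 = -14775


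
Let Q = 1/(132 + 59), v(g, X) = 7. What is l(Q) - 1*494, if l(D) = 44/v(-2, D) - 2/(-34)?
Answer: -58031/119 ≈ -487.66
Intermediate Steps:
Q = 1/191 ≈ 0.0052356
l(D) = 755/119 (l(D) = 44/7 - 2/(-34) = 44*(⅐) - 2*(-1/34) = 44/7 + 1/17 = 755/119)
l(Q) - 1*494 = 755/119 - 1*494 = 755/119 - 494 = -58031/119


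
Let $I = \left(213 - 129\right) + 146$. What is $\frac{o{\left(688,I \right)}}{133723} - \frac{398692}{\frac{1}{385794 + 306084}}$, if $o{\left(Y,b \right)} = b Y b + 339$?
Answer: $- \frac{36886984518857909}{133723} \approx -2.7585 \cdot 10^{11}$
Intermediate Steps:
$I = 230$ ($I = 84 + 146 = 230$)
$o{\left(Y,b \right)} = 339 + Y b^{2}$ ($o{\left(Y,b \right)} = Y b b + 339 = Y b^{2} + 339 = 339 + Y b^{2}$)
$\frac{o{\left(688,I \right)}}{133723} - \frac{398692}{\frac{1}{385794 + 306084}} = \frac{339 + 688 \cdot 230^{2}}{133723} - \frac{398692}{\frac{1}{385794 + 306084}} = \left(339 + 688 \cdot 52900\right) \frac{1}{133723} - \frac{398692}{\frac{1}{691878}} = \left(339 + 36395200\right) \frac{1}{133723} - 398692 \frac{1}{\frac{1}{691878}} = 36395539 \cdot \frac{1}{133723} - 275846223576 = \frac{36395539}{133723} - 275846223576 = - \frac{36886984518857909}{133723}$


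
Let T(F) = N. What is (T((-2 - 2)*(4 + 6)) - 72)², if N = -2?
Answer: 5476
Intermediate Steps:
T(F) = -2
(T((-2 - 2)*(4 + 6)) - 72)² = (-2 - 72)² = (-74)² = 5476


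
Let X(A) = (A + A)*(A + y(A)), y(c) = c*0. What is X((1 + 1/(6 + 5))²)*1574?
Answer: 65276928/14641 ≈ 4458.5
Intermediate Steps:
y(c) = 0
X(A) = 2*A² (X(A) = (A + A)*(A + 0) = (2*A)*A = 2*A²)
X((1 + 1/(6 + 5))²)*1574 = (2*((1 + 1/(6 + 5))²)²)*1574 = (2*((1 + 1/11)²)²)*1574 = (2*((12/11)²)²)*1574 = (2*(144/121)²)*1574 = (2*(20736/14641))*1574 = (41472/14641)*1574 = 65276928/14641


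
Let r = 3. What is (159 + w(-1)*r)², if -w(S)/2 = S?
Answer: 27225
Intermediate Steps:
w(S) = -2*S
(159 + w(-1)*r)² = (159 - 2*(-1)*3)² = (159 + 2*3)² = (159 + 6)² = 165² = 27225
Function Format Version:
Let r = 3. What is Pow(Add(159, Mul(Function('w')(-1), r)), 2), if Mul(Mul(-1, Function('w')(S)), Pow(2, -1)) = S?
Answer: 27225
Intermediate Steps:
Function('w')(S) = Mul(-2, S)
Pow(Add(159, Mul(Function('w')(-1), r)), 2) = Pow(Add(159, Mul(Mul(-2, -1), 3)), 2) = Pow(Add(159, Mul(2, 3)), 2) = Pow(Add(159, 6), 2) = Pow(165, 2) = 27225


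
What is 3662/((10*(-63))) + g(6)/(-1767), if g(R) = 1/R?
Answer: -2156953/371070 ≈ -5.8128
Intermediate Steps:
3662/((10*(-63))) + g(6)/(-1767) = 3662/((10*(-63))) + 1/(6*(-1767)) = 3662/(-630) + (1/6)*(-1/1767) = 3662*(-1/630) - 1/10602 = -1831/315 - 1/10602 = -2156953/371070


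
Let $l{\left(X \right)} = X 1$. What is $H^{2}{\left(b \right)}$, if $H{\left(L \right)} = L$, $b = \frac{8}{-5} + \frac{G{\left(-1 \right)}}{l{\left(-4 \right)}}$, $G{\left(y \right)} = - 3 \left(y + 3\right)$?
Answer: $\frac{1}{100} \approx 0.01$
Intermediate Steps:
$l{\left(X \right)} = X$
$G{\left(y \right)} = -9 - 3 y$ ($G{\left(y \right)} = - 3 \left(3 + y\right) = -9 - 3 y$)
$b = - \frac{1}{10}$ ($b = \frac{8}{-5} + \frac{-9 - -3}{-4} = 8 \left(- \frac{1}{5}\right) + \left(-9 + 3\right) \left(- \frac{1}{4}\right) = - \frac{8}{5} - - \frac{3}{2} = - \frac{8}{5} + \frac{3}{2} = - \frac{1}{10} \approx -0.1$)
$H^{2}{\left(b \right)} = \left(- \frac{1}{10}\right)^{2} = \frac{1}{100}$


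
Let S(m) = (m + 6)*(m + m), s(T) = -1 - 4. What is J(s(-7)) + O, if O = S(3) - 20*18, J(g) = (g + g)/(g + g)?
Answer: -305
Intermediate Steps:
s(T) = -5
S(m) = 2*m*(6 + m) (S(m) = (6 + m)*(2*m) = 2*m*(6 + m))
J(g) = 1 (J(g) = (2*g)/((2*g)) = (2*g)*(1/(2*g)) = 1)
O = -306 (O = 2*3*(6 + 3) - 20*18 = 2*3*9 - 360 = 54 - 360 = -306)
J(s(-7)) + O = 1 - 306 = -305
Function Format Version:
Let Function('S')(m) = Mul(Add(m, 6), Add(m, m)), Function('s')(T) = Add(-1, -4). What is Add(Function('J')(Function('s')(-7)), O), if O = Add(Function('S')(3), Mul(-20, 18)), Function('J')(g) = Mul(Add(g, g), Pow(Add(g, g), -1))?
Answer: -305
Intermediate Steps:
Function('s')(T) = -5
Function('S')(m) = Mul(2, m, Add(6, m)) (Function('S')(m) = Mul(Add(6, m), Mul(2, m)) = Mul(2, m, Add(6, m)))
Function('J')(g) = 1 (Function('J')(g) = Mul(Mul(2, g), Pow(Mul(2, g), -1)) = Mul(Mul(2, g), Mul(Rational(1, 2), Pow(g, -1))) = 1)
O = -306 (O = Add(Mul(2, 3, Add(6, 3)), Mul(-20, 18)) = Add(Mul(2, 3, 9), -360) = Add(54, -360) = -306)
Add(Function('J')(Function('s')(-7)), O) = Add(1, -306) = -305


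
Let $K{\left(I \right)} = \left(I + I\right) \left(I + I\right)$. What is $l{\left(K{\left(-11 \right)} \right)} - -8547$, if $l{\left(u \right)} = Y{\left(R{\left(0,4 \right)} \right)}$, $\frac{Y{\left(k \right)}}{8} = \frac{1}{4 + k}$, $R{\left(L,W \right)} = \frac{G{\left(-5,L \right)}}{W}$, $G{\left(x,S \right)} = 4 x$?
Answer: $8539$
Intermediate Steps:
$K{\left(I \right)} = 4 I^{2}$ ($K{\left(I \right)} = 2 I 2 I = 4 I^{2}$)
$R{\left(L,W \right)} = - \frac{20}{W}$ ($R{\left(L,W \right)} = \frac{4 \left(-5\right)}{W} = - \frac{20}{W}$)
$Y{\left(k \right)} = \frac{8}{4 + k}$
$l{\left(u \right)} = -8$ ($l{\left(u \right)} = \frac{8}{4 - \frac{20}{4}} = \frac{8}{4 - 5} = \frac{8}{-1} = 8 \left(-1\right) = -8$)
$l{\left(K{\left(-11 \right)} \right)} - -8547 = -8 - -8547 = -8 + 8547 = 8539$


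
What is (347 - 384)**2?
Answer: 1369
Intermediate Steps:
(347 - 384)**2 = (-37)**2 = 1369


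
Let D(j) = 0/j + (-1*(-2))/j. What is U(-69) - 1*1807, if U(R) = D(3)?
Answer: -5419/3 ≈ -1806.3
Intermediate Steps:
D(j) = 2/j (D(j) = 0 + 2/j = 2/j)
U(R) = 2/3
U(-69) - 1*1807 = 2/3 - 1*1807 = 2/3 - 1807 = -5419/3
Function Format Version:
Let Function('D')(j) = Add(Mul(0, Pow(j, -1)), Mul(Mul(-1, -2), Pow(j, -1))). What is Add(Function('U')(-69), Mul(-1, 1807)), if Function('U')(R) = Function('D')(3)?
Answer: Rational(-5419, 3) ≈ -1806.3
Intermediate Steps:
Function('D')(j) = Mul(2, Pow(j, -1)) (Function('D')(j) = Add(0, Mul(2, Pow(j, -1))) = Mul(2, Pow(j, -1)))
Function('U')(R) = Rational(2, 3) (Function('U')(R) = Mul(2, Pow(3, -1)) = Mul(2, Rational(1, 3)) = Rational(2, 3))
Add(Function('U')(-69), Mul(-1, 1807)) = Add(Rational(2, 3), Mul(-1, 1807)) = Add(Rational(2, 3), -1807) = Rational(-5419, 3)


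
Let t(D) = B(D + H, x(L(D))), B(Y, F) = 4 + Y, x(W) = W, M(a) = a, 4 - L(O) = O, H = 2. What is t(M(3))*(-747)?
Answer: -6723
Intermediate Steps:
L(O) = 4 - O
t(D) = 6 + D (t(D) = 4 + (D + 2) = 4 + (2 + D) = 6 + D)
t(M(3))*(-747) = (6 + 3)*(-747) = 9*(-747) = -6723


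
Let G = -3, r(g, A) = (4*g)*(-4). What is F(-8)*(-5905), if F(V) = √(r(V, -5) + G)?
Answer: -29525*√5 ≈ -66020.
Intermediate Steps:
r(g, A) = -16*g
F(V) = √(-3 - 16*V) (F(V) = √(-16*V - 3) = √(-3 - 16*V))
F(-8)*(-5905) = √(-3 - 16*(-8))*(-5905) = √(-3 + 128)*(-5905) = √125*(-5905) = (5*√5)*(-5905) = -29525*√5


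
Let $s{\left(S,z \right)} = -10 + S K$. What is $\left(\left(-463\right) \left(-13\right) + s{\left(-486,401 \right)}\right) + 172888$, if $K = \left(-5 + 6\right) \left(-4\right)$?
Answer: $180841$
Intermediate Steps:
$K = -4$ ($K = 1 \left(-4\right) = -4$)
$s{\left(S,z \right)} = -10 - 4 S$ ($s{\left(S,z \right)} = -10 + S \left(-4\right) = -10 - 4 S$)
$\left(\left(-463\right) \left(-13\right) + s{\left(-486,401 \right)}\right) + 172888 = \left(\left(-463\right) \left(-13\right) - -1934\right) + 172888 = \left(6019 + \left(-10 + 1944\right)\right) + 172888 = \left(6019 + 1934\right) + 172888 = 7953 + 172888 = 180841$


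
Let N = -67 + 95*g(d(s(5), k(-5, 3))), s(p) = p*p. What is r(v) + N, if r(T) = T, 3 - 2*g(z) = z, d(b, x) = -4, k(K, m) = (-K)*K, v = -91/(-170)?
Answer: 22613/85 ≈ 266.04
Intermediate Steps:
s(p) = p²
v = 91/170 (v = -91*(-1/170) = 91/170 ≈ 0.53529)
k(K, m) = -K²
g(z) = 3/2 - z/2
N = 531/2 (N = -67 + 95*(3/2 - ½*(-4)) = -67 + 95*(3/2 + 2) = -67 + 95*(7/2) = -67 + 665/2 = 531/2 ≈ 265.50)
r(v) + N = 91/170 + 531/2 = 22613/85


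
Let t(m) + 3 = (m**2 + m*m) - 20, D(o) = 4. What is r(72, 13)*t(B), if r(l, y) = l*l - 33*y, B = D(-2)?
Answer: 42795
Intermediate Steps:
B = 4
r(l, y) = l**2 - 33*y
t(m) = -23 + 2*m**2 (t(m) = -3 + ((m**2 + m*m) - 20) = -3 + ((m**2 + m**2) - 20) = -3 + (2*m**2 - 20) = -3 + (-20 + 2*m**2) = -23 + 2*m**2)
r(72, 13)*t(B) = (72**2 - 33*13)*(-23 + 2*4**2) = (5184 - 429)*(-23 + 2*16) = 4755*(-23 + 32) = 4755*9 = 42795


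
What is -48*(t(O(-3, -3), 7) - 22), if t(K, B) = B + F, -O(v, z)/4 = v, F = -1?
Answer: 768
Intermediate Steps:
O(v, z) = -4*v
t(K, B) = -1 + B (t(K, B) = B - 1 = -1 + B)
-48*(t(O(-3, -3), 7) - 22) = -48*((-1 + 7) - 22) = -48*(6 - 22) = -48*(-16) = 768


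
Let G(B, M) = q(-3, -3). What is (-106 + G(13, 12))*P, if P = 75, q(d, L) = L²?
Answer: -7275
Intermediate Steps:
G(B, M) = 9 (G(B, M) = (-3)² = 9)
(-106 + G(13, 12))*P = (-106 + 9)*75 = -97*75 = -7275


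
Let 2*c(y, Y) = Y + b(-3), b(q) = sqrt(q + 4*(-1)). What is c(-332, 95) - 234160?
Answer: -468225/2 + I*sqrt(7)/2 ≈ -2.3411e+5 + 1.3229*I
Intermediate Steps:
b(q) = sqrt(-4 + q) (b(q) = sqrt(q - 4) = sqrt(-4 + q))
c(y, Y) = Y/2 + I*sqrt(7)/2 (c(y, Y) = (Y + sqrt(-4 - 3))/2 = (Y + sqrt(-7))/2 = (Y + I*sqrt(7))/2 = Y/2 + I*sqrt(7)/2)
c(-332, 95) - 234160 = ((1/2)*95 + I*sqrt(7)/2) - 234160 = (95/2 + I*sqrt(7)/2) - 234160 = -468225/2 + I*sqrt(7)/2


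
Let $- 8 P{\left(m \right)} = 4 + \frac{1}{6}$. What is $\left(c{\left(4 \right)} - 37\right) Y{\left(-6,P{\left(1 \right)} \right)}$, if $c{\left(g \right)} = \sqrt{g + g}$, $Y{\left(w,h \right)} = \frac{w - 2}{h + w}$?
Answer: $- \frac{14208}{313} + \frac{768 \sqrt{2}}{313} \approx -41.923$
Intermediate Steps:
$P{\left(m \right)} = - \frac{25}{48}$ ($P{\left(m \right)} = - \frac{4 + \frac{1}{6}}{8} = \left(- \frac{1}{8}\right) \frac{25}{6} = - \frac{25}{48}$)
$Y{\left(w,h \right)} = \frac{-2 + w}{h + w}$
$c{\left(g \right)} = \sqrt{2} \sqrt{g}$ ($c{\left(g \right)} = \sqrt{2 g} = \sqrt{2} \sqrt{g}$)
$\left(c{\left(4 \right)} - 37\right) Y{\left(-6,P{\left(1 \right)} \right)} = \left(\sqrt{2} \sqrt{4} - 37\right) \frac{-2 - 6}{- \frac{25}{48} - 6} = \left(\sqrt{2} \cdot 2 - 37\right) \frac{1}{- \frac{313}{48}} \left(-8\right) = \left(2 \sqrt{2} - 37\right) \left(\left(- \frac{48}{313}\right) \left(-8\right)\right) = \left(-37 + 2 \sqrt{2}\right) \frac{384}{313} = - \frac{14208}{313} + \frac{768 \sqrt{2}}{313}$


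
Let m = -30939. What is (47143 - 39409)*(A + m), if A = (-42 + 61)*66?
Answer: -229583790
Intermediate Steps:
A = 1254 (A = 19*66 = 1254)
(47143 - 39409)*(A + m) = (47143 - 39409)*(1254 - 30939) = 7734*(-29685) = -229583790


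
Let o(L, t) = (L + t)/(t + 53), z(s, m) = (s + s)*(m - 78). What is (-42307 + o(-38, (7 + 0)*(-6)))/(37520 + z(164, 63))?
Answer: -465457/358600 ≈ -1.2980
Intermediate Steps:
z(s, m) = 2*s*(-78 + m) (z(s, m) = (2*s)*(-78 + m) = 2*s*(-78 + m))
o(L, t) = (L + t)/(53 + t)
(-42307 + o(-38, (7 + 0)*(-6)))/(37520 + z(164, 63)) = (-42307 + (-38 + (7 + 0)*(-6))/(53 + (7 + 0)*(-6)))/(37520 + 2*164*(-78 + 63)) = (-42307 + (-38 + 7*(-6))/(53 + 7*(-6)))/(37520 + 2*164*(-15)) = (-42307 + (-38 - 42)/(53 - 42))/(37520 - 4920) = (-42307 - 80/11)/32600 = (-42307 + (1/11)*(-80))*(1/32600) = (-42307 - 80/11)*(1/32600) = -465457/11*1/32600 = -465457/358600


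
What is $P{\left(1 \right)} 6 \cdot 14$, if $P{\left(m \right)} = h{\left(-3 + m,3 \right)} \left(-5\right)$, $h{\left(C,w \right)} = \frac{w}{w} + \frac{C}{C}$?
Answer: $-840$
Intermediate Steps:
$h{\left(C,w \right)} = 2$ ($h{\left(C,w \right)} = 1 + 1 = 2$)
$P{\left(m \right)} = -10$ ($P{\left(m \right)} = 2 \left(-5\right) = -10$)
$P{\left(1 \right)} 6 \cdot 14 = \left(-10\right) 6 \cdot 14 = \left(-60\right) 14 = -840$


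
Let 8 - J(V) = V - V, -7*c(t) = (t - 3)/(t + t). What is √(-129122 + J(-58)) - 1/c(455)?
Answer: 3185/226 + 9*I*√1594 ≈ 14.093 + 359.32*I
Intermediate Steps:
c(t) = -(-3 + t)/(14*t) (c(t) = -(t - 3)/(7*(t + t)) = -(-3 + t)/(7*(2*t)) = -(-3 + t)*1/(2*t)/7 = -(-3 + t)/(14*t))
J(V) = 8 (J(V) = 8 - (V - V) = 8 - 1*0 = 8 + 0 = 8)
√(-129122 + J(-58)) - 1/c(455) = √(-129122 + 8) - 1/((1/14)*(3 - 1*455)/455) = √(-129114) - 1/((1/14)*(1/455)*(3 - 455)) = 9*I*√1594 - 1/((1/14)*(1/455)*(-452)) = 9*I*√1594 - 1/(-226/3185) = 9*I*√1594 - 1*(-3185/226) = 9*I*√1594 + 3185/226 = 3185/226 + 9*I*√1594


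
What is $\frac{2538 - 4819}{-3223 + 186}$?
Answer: $\frac{2281}{3037} \approx 0.75107$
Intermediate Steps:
$\frac{2538 - 4819}{-3223 + 186} = \frac{2538 - 4819}{-3037} = \left(-2281\right) \left(- \frac{1}{3037}\right) = \frac{2281}{3037}$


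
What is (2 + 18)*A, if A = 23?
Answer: 460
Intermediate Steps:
(2 + 18)*A = (2 + 18)*23 = 20*23 = 460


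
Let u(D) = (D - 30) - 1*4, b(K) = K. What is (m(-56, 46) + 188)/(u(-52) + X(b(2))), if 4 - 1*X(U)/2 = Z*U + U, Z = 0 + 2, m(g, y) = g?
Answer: -22/15 ≈ -1.4667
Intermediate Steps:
u(D) = -34 + D (u(D) = (-30 + D) - 4 = -34 + D)
Z = 2
X(U) = 8 - 6*U (X(U) = 8 - 2*(2*U + U) = 8 - 6*U)
(m(-56, 46) + 188)/(u(-52) + X(b(2))) = (-56 + 188)/((-34 - 52) + (8 - 6*2)) = 132/(-86 + (8 - 12)) = 132/(-86 - 4) = 132/(-90) = 132*(-1/90) = -22/15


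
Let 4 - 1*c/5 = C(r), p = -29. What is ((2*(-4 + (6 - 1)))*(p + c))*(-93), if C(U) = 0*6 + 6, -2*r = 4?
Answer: 7254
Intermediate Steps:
r = -2 (r = -½*4 = -2)
C(U) = 6 (C(U) = 0 + 6 = 6)
c = -10 (c = 20 - 5*6 = 20 - 30 = -10)
((2*(-4 + (6 - 1)))*(p + c))*(-93) = ((2*(-4 + (6 - 1)))*(-29 - 10))*(-93) = ((2*(-4 + 5))*(-39))*(-93) = ((2*1)*(-39))*(-93) = (2*(-39))*(-93) = -78*(-93) = 7254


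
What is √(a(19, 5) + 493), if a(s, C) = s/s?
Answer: √494 ≈ 22.226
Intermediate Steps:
a(s, C) = 1
√(a(19, 5) + 493) = √(1 + 493) = √494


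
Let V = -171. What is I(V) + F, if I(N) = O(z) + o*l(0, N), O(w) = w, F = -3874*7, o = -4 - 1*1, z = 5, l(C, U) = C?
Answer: -27113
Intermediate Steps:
o = -5 (o = -4 - 1 = -5)
F = -27118
I(N) = 5 (I(N) = 5 - 5*0 = 5 + 0 = 5)
I(V) + F = 5 - 27118 = -27113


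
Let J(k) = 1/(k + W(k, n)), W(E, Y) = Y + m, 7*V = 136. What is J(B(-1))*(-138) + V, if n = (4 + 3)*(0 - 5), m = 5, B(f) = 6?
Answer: 705/28 ≈ 25.179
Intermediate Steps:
V = 136/7 (V = (⅐)*136 = 136/7 ≈ 19.429)
n = -35 (n = 7*(-5) = -35)
W(E, Y) = 5 + Y (W(E, Y) = Y + 5 = 5 + Y)
J(k) = 1/(-30 + k) (J(k) = 1/(k + (5 - 35)) = 1/(k - 30) = 1/(-30 + k))
J(B(-1))*(-138) + V = -138/(-30 + 6) + 136/7 = -138/(-24) + 136/7 = -1/24*(-138) + 136/7 = 23/4 + 136/7 = 705/28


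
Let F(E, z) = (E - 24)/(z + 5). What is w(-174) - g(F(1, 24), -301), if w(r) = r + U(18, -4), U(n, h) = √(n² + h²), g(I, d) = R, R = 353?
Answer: -527 + 2*√85 ≈ -508.56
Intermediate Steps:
F(E, z) = (-24 + E)/(5 + z)
g(I, d) = 353
U(n, h) = √(h² + n²)
w(r) = r + 2*√85 (w(r) = r + √((-4)² + 18²) = r + √(16 + 324) = r + √340 = r + 2*√85)
w(-174) - g(F(1, 24), -301) = (-174 + 2*√85) - 1*353 = (-174 + 2*√85) - 353 = -527 + 2*√85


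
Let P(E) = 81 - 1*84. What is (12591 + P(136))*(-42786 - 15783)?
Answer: -737266572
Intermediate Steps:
P(E) = -3 (P(E) = 81 - 84 = -3)
(12591 + P(136))*(-42786 - 15783) = (12591 - 3)*(-42786 - 15783) = 12588*(-58569) = -737266572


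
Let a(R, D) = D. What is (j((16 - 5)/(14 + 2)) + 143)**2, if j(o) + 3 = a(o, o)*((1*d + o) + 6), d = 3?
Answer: 1409627025/65536 ≈ 21509.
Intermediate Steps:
j(o) = -3 + o*(9 + o) (j(o) = -3 + o*((1*3 + o) + 6) = -3 + o*((3 + o) + 6) = -3 + o*(9 + o))
(j((16 - 5)/(14 + 2)) + 143)**2 = ((-3 + ((16 - 5)/(14 + 2))**2 + 9*((16 - 5)/(14 + 2))) + 143)**2 = ((-3 + (11/16)**2 + 9*(11/16)) + 143)**2 = ((-3 + 121/256 + 99/16) + 143)**2 = (937/256 + 143)**2 = (37545/256)**2 = 1409627025/65536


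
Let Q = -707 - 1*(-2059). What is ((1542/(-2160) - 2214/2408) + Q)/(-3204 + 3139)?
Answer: -146325733/7043400 ≈ -20.775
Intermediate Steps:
Q = 1352 (Q = -707 + 2059 = 1352)
((1542/(-2160) - 2214/2408) + Q)/(-3204 + 3139) = ((1542/(-2160) - 2214/2408) + 1352)/(-3204 + 3139) = ((1542*(-1/2160) - 2214*1/2408) + 1352)/(-65) = ((-257/360 - 1107/1204) + 1352)*(-1/65) = (-176987/108360 + 1352)*(-1/65) = (146325733/108360)*(-1/65) = -146325733/7043400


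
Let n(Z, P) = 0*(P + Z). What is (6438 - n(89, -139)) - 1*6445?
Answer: -7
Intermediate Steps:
n(Z, P) = 0
(6438 - n(89, -139)) - 1*6445 = (6438 - 1*0) - 1*6445 = (6438 + 0) - 6445 = 6438 - 6445 = -7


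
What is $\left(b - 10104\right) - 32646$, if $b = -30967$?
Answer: $-73717$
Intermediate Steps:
$\left(b - 10104\right) - 32646 = \left(-30967 - 10104\right) - 32646 = -41071 - 32646 = -73717$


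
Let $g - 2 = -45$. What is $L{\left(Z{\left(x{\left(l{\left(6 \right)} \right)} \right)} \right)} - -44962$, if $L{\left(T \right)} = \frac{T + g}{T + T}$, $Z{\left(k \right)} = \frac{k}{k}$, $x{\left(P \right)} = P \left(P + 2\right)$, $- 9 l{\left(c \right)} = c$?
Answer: $44941$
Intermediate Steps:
$g = -43$ ($g = 2 - 45 = -43$)
$l{\left(c \right)} = - \frac{c}{9}$
$x{\left(P \right)} = P \left(2 + P\right)$
$Z{\left(k \right)} = 1$
$L{\left(T \right)} = \frac{-43 + T}{2 T}$ ($L{\left(T \right)} = \frac{T - 43}{T + T} = \frac{-43 + T}{2 T}$)
$L{\left(Z{\left(x{\left(l{\left(6 \right)} \right)} \right)} \right)} - -44962 = \frac{-43 + 1}{2 \cdot 1} - -44962 = \frac{1}{2} \cdot 1 \left(-42\right) + 44962 = -21 + 44962 = 44941$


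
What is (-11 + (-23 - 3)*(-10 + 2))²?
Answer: 38809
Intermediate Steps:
(-11 + (-23 - 3)*(-10 + 2))² = (-11 - 26*(-8))² = (-11 + 208)² = 197² = 38809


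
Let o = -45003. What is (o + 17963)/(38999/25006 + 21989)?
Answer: -676162240/549895933 ≈ -1.2296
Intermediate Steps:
(o + 17963)/(38999/25006 + 21989) = (-45003 + 17963)/(38999/25006 + 21989) = -27040/(38999*(1/25006) + 21989) = -27040/(38999/25006 + 21989) = -27040/549895933/25006 = -27040*25006/549895933 = -676162240/549895933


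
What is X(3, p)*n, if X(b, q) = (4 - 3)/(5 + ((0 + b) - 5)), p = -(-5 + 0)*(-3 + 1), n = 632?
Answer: 632/3 ≈ 210.67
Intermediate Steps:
p = -10 (p = -(-5)*(-2) = -1*10 = -10)
X(b, q) = 1/b (X(b, q) = 1/(5 + (b - 5)) = 1/(5 + (-5 + b)) = 1/b)
X(3, p)*n = 632/3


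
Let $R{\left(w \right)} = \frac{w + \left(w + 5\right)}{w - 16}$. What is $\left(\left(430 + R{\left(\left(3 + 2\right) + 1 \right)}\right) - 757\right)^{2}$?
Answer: $\frac{10804369}{100} \approx 1.0804 \cdot 10^{5}$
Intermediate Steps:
$R{\left(w \right)} = \frac{5 + 2 w}{-16 + w}$ ($R{\left(w \right)} = \frac{w + \left(5 + w\right)}{-16 + w} = \frac{5 + 2 w}{-16 + w}$)
$\left(\left(430 + R{\left(\left(3 + 2\right) + 1 \right)}\right) - 757\right)^{2} = \left(\left(430 + \frac{5 + 2 \left(\left(3 + 2\right) + 1\right)}{-16 + \left(\left(3 + 2\right) + 1\right)}\right) - 757\right)^{2} = \left(\left(430 + \frac{5 + 2 \left(5 + 1\right)}{-16 + \left(5 + 1\right)}\right) - 757\right)^{2} = \left(\left(430 + \frac{5 + 2 \cdot 6}{-16 + 6}\right) - 757\right)^{2} = \left(\left(430 + \frac{5 + 12}{-10}\right) - 757\right)^{2} = \left(\left(430 - \frac{17}{10}\right) - 757\right)^{2} = \left(\frac{4283}{10} - 757\right)^{2} = \left(- \frac{3287}{10}\right)^{2} = \frac{10804369}{100}$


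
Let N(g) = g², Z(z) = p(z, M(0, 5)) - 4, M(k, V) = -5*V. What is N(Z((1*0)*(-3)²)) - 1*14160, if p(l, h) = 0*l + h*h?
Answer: 371481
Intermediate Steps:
p(l, h) = h² (p(l, h) = 0 + h² = h²)
Z(z) = 621 (Z(z) = (-5*5)² - 4 = (-25)² - 4 = 625 - 4 = 621)
N(Z((1*0)*(-3)²)) - 1*14160 = 621² - 1*14160 = 385641 - 14160 = 371481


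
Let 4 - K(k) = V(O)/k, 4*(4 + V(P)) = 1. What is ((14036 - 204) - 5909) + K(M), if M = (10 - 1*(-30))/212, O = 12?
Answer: 63575/8 ≈ 7946.9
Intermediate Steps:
V(P) = -15/4 (V(P) = -4 + (1/4)*1 = -4 + 1/4 = -15/4)
M = 10/53 (M = (10 + 30)*(1/212) = 40*(1/212) = 10/53 ≈ 0.18868)
K(k) = 4 + 15/(4*k) (K(k) = 4 - (-15)/(4*k) = 4 + 15/(4*k))
((14036 - 204) - 5909) + K(M) = ((14036 - 204) - 5909) + (4 + 15/(4*(10/53))) = (13832 - 5909) + (4 + (15/4)*(53/10)) = 7923 + (4 + 159/8) = 7923 + 191/8 = 63575/8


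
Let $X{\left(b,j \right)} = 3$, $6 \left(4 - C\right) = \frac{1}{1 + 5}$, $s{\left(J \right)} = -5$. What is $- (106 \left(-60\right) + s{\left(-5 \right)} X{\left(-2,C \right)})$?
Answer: $6375$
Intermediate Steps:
$C = \frac{143}{36}$ ($C = 4 - \frac{1}{6 \left(1 + 5\right)} = 4 - \frac{1}{6 \cdot 6} = 4 - \frac{1}{36} = \frac{143}{36} \approx 3.9722$)
$- (106 \left(-60\right) + s{\left(-5 \right)} X{\left(-2,C \right)}) = - (106 \left(-60\right) - 15) = - (-6360 - 15) = \left(-1\right) \left(-6375\right) = 6375$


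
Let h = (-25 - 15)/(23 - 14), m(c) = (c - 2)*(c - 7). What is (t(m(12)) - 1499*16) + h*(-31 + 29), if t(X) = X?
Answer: -215326/9 ≈ -23925.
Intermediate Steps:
m(c) = (-7 + c)*(-2 + c) (m(c) = (-2 + c)*(-7 + c) = (-7 + c)*(-2 + c))
h = -40/9 ≈ -4.4444
(t(m(12)) - 1499*16) + h*(-31 + 29) = ((14 + 12² - 9*12) - 1499*16) - 40*(-31 + 29)/9 = ((14 + 144 - 108) - 23984) - 40/9*(-2) = (50 - 23984) + 80/9 = -23934 + 80/9 = -215326/9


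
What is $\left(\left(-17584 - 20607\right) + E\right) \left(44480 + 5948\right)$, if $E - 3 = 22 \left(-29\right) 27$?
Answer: $-2794417192$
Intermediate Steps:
$E = -17223$ ($E = 3 + 22 \left(-29\right) 27 = 3 - 17226 = -17223$)
$\left(\left(-17584 - 20607\right) + E\right) \left(44480 + 5948\right) = \left(\left(-17584 - 20607\right) - 17223\right) \left(44480 + 5948\right) = \left(\left(-17584 - 20607\right) - 17223\right) 50428 = \left(-38191 - 17223\right) 50428 = \left(-55414\right) 50428 = -2794417192$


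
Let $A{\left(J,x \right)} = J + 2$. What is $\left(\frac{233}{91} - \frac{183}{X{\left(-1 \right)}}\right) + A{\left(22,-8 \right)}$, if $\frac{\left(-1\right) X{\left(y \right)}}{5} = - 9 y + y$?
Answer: $\frac{113333}{3640} \approx 31.135$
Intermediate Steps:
$A{\left(J,x \right)} = 2 + J$
$X{\left(y \right)} = 40 y$ ($X{\left(y \right)} = - 5 \left(- 9 y + y\right) = - 5 \left(- 8 y\right) = 40 y$)
$\left(\frac{233}{91} - \frac{183}{X{\left(-1 \right)}}\right) + A{\left(22,-8 \right)} = \left(\frac{233}{91} - \frac{183}{40 \left(-1\right)}\right) + \left(2 + 22\right) = \left(233 \cdot \frac{1}{91} - \frac{183}{-40}\right) + 24 = \left(\frac{233}{91} - - \frac{183}{40}\right) + 24 = \left(\frac{233}{91} + \frac{183}{40}\right) + 24 = \frac{25973}{3640} + 24 = \frac{113333}{3640}$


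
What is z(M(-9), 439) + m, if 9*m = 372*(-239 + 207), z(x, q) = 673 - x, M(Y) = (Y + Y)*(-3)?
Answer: -2111/3 ≈ -703.67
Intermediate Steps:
M(Y) = -6*Y (M(Y) = (2*Y)*(-3) = -6*Y)
m = -3968/3 (m = (372*(-239 + 207))/9 = (372*(-32))/9 = (⅑)*(-11904) = -3968/3 ≈ -1322.7)
z(M(-9), 439) + m = (673 - (-6)*(-9)) - 3968/3 = (673 - 1*54) - 3968/3 = (673 - 54) - 3968/3 = 619 - 3968/3 = -2111/3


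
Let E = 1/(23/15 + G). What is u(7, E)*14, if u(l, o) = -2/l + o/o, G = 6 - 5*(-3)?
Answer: 10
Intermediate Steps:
G = 21 (G = 6 + 15 = 21)
E = 15/338 (E = 1/(23/15 + 21) = 1/(338/15) = 15/338 ≈ 0.044379)
u(l, o) = 1 - 2/l (u(l, o) = -2/l + 1 = 1 - 2/l)
u(7, E)*14 = ((-2 + 7)/7)*14 = ((⅐)*5)*14 = (5/7)*14 = 10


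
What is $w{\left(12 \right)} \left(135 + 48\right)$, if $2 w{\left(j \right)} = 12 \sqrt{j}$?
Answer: $2196 \sqrt{3} \approx 3803.6$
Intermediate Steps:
$w{\left(j \right)} = 6 \sqrt{j}$ ($w{\left(j \right)} = \frac{12 \sqrt{j}}{2} = 6 \sqrt{j}$)
$w{\left(12 \right)} \left(135 + 48\right) = 6 \sqrt{12} \left(135 + 48\right) = 6 \cdot 2 \sqrt{3} \cdot 183 = 12 \sqrt{3} \cdot 183 = 2196 \sqrt{3}$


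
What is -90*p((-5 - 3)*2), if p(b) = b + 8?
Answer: 720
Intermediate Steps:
p(b) = 8 + b
-90*p((-5 - 3)*2) = -90*(8 + (-5 - 3)*2) = -90*(8 - 8*2) = -90*(8 - 16) = -90*(-8) = 720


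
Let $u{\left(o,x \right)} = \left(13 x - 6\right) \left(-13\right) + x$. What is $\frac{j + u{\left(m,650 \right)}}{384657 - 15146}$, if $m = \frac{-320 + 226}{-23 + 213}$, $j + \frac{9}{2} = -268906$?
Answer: $- \frac{756065}{739022} \approx -1.0231$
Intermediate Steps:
$j = - \frac{537821}{2}$ ($j = - \frac{9}{2} - 268906 = - \frac{537821}{2} \approx -2.6891 \cdot 10^{5}$)
$m = - \frac{47}{95}$ ($m = - \frac{94}{190} = \left(-94\right) \frac{1}{190} = - \frac{47}{95} \approx -0.49474$)
$u{\left(o,x \right)} = 78 - 168 x$ ($u{\left(o,x \right)} = \left(-6 + 13 x\right) \left(-13\right) + x = \left(78 - 169 x\right) + x = 78 - 168 x$)
$\frac{j + u{\left(m,650 \right)}}{384657 - 15146} = \frac{- \frac{537821}{2} + \left(78 - 109200\right)}{384657 - 15146} = \frac{- \frac{537821}{2} + \left(78 - 109200\right)}{369511} = \left(- \frac{537821}{2} - 109122\right) \frac{1}{369511} = \left(- \frac{756065}{2}\right) \frac{1}{369511} = - \frac{756065}{739022}$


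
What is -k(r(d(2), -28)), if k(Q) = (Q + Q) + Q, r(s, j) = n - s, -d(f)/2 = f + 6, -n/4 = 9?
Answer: 60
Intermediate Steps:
n = -36 (n = -4*9 = -36)
d(f) = -12 - 2*f (d(f) = -2*(f + 6) = -2*(6 + f) = -12 - 2*f)
r(s, j) = -36 - s
k(Q) = 3*Q (k(Q) = 2*Q + Q = 3*Q)
-k(r(d(2), -28)) = -3*(-36 - (-12 - 2*2)) = -3*(-36 - (-12 - 4)) = -3*(-36 - 1*(-16)) = -3*(-36 + 16) = -3*(-20) = -1*(-60) = 60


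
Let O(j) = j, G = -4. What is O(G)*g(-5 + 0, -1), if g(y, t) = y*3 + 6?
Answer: 36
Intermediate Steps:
g(y, t) = 6 + 3*y (g(y, t) = 3*y + 6 = 6 + 3*y)
O(G)*g(-5 + 0, -1) = -4*(6 + 3*(-5 + 0)) = -4*(6 + 3*(-5)) = -4*(6 - 15) = -4*(-9) = 36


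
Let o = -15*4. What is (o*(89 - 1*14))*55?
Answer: -247500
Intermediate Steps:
o = -60
(o*(89 - 1*14))*55 = -60*(89 - 1*14)*55 = -60*(89 - 14)*55 = -60*75*55 = -4500*55 = -247500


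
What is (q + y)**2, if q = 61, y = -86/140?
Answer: 17867529/4900 ≈ 3646.4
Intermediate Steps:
y = -43/70 (y = -86*1/140 = -43/70 ≈ -0.61429)
(q + y)**2 = (61 - 43/70)**2 = (4227/70)**2 = 17867529/4900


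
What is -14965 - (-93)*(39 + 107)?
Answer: -1387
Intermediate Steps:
-14965 - (-93)*(39 + 107) = -14965 - (-93)*146 = -14965 - 1*(-13578) = -14965 + 13578 = -1387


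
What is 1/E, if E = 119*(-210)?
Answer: -1/24990 ≈ -4.0016e-5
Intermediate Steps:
E = -24990
1/E = 1/(-24990) = -1/24990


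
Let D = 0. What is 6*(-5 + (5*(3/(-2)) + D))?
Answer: -75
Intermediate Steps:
6*(-5 + (5*(3/(-2)) + D)) = 6*(-5 + (5*(3/(-2)) + 0)) = 6*(-5 + (5*(3*(-½)) + 0)) = 6*(-5 + (5*(-3/2) + 0)) = 6*(-5 + (-15/2 + 0)) = 6*(-5 - 15/2) = 6*(-25/2) = -75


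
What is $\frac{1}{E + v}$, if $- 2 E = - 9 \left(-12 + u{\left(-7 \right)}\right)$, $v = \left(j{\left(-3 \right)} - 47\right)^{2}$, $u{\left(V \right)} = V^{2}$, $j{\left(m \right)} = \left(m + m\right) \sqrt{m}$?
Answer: $- \frac{2 i}{- 4535 i + 1128 \sqrt{3}} \approx 0.00037197 - 0.00016025 i$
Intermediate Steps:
$j{\left(m \right)} = 2 m^{\frac{3}{2}}$ ($j{\left(m \right)} = 2 m \sqrt{m} = 2 m^{\frac{3}{2}}$)
$v = \left(-47 - 6 i \sqrt{3}\right)^{2}$ ($v = \left(2 \left(-3\right)^{\frac{3}{2}} - 47\right)^{2} = \left(2 \left(- 3 i \sqrt{3}\right) - 47\right)^{2} = \left(- 6 i \sqrt{3} - 47\right)^{2} = \left(-47 - 6 i \sqrt{3}\right)^{2} \approx 2101.0 + 976.88 i$)
$E = \frac{333}{2}$ ($E = - \frac{\left(-9\right) \left(-12 + \left(-7\right)^{2}\right)}{2} = - \frac{\left(-9\right) \left(-12 + 49\right)}{2} = - \frac{\left(-9\right) 37}{2} = \left(- \frac{1}{2}\right) \left(-333\right) = \frac{333}{2} \approx 166.5$)
$\frac{1}{E + v} = \frac{1}{\frac{333}{2} + \left(2101 + 564 i \sqrt{3}\right)} = \frac{1}{\frac{4535}{2} + 564 i \sqrt{3}}$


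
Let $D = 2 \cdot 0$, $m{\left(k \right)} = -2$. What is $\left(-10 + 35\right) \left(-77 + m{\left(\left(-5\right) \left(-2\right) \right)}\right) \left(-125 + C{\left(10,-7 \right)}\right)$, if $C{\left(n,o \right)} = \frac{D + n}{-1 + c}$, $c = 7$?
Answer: $\frac{730750}{3} \approx 2.4358 \cdot 10^{5}$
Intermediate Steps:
$D = 0$
$C{\left(n,o \right)} = \frac{n}{6}$ ($C{\left(n,o \right)} = \frac{0 + n}{-1 + 7} = \frac{n}{6}$)
$\left(-10 + 35\right) \left(-77 + m{\left(\left(-5\right) \left(-2\right) \right)}\right) \left(-125 + C{\left(10,-7 \right)}\right) = \left(-10 + 35\right) \left(-77 - 2\right) \left(-125 + \frac{1}{6} \cdot 10\right) = 25 \left(-79\right) \left(-125 + \frac{5}{3}\right) = \left(-1975\right) \left(- \frac{370}{3}\right) = \frac{730750}{3}$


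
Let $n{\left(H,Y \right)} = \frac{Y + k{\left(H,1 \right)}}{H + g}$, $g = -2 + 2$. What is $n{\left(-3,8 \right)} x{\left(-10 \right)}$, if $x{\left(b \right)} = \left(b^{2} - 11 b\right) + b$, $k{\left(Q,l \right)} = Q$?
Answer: $- \frac{1000}{3} \approx -333.33$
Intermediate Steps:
$g = 0$
$n{\left(H,Y \right)} = \frac{H + Y}{H}$ ($n{\left(H,Y \right)} = \frac{Y + H}{H + 0} = \frac{H + Y}{H}$)
$x{\left(b \right)} = b^{2} - 10 b$
$n{\left(-3,8 \right)} x{\left(-10 \right)} = \frac{-3 + 8}{-3} \left(- 10 \left(-10 - 10\right)\right) = \left(- \frac{1}{3}\right) 5 \left(\left(-10\right) \left(-20\right)\right) = \left(- \frac{5}{3}\right) 200 = - \frac{1000}{3}$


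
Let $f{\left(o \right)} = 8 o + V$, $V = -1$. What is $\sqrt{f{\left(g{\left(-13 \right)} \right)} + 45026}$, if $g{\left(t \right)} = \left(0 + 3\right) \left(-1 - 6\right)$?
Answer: $\sqrt{44857} \approx 211.79$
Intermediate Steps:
$g{\left(t \right)} = -21$ ($g{\left(t \right)} = 3 \left(-7\right) = -21$)
$f{\left(o \right)} = -1 + 8 o$ ($f{\left(o \right)} = 8 o - 1 = -1 + 8 o$)
$\sqrt{f{\left(g{\left(-13 \right)} \right)} + 45026} = \sqrt{\left(-1 + 8 \left(-21\right)\right) + 45026} = \sqrt{\left(-1 - 168\right) + 45026} = \sqrt{-169 + 45026} = \sqrt{44857}$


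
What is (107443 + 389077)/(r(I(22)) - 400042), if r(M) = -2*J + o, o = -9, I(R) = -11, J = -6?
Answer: -496520/400039 ≈ -1.2412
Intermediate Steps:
r(M) = 3 (r(M) = -2*(-6) - 9 = 12 - 9 = 3)
(107443 + 389077)/(r(I(22)) - 400042) = (107443 + 389077)/(3 - 400042) = 496520/(-400039) = 496520*(-1/400039) = -496520/400039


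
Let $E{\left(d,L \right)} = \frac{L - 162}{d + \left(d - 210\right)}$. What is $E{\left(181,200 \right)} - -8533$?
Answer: $\frac{34133}{4} \approx 8533.3$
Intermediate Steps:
$E{\left(d,L \right)} = \frac{-162 + L}{-210 + 2 d}$ ($E{\left(d,L \right)} = \frac{-162 + L}{d + \left(-210 + d\right)} = \frac{-162 + L}{-210 + 2 d}$)
$E{\left(181,200 \right)} - -8533 = \frac{-162 + 200}{2 \left(-105 + 181\right)} - -8533 = \frac{1}{2} \cdot \frac{1}{76} \cdot 38 + 8533 = \frac{1}{4} + 8533 = \frac{34133}{4}$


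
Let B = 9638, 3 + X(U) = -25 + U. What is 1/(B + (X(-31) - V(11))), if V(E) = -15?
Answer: 1/9594 ≈ 0.00010423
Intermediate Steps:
X(U) = -28 + U (X(U) = -3 + (-25 + U) = -28 + U)
1/(B + (X(-31) - V(11))) = 1/(9638 + ((-28 - 31) - 1*(-15))) = 1/(9638 + (-59 + 15)) = 1/(9638 - 44) = 1/9594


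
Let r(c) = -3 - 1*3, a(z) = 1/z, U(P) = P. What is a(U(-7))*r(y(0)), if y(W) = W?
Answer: 6/7 ≈ 0.85714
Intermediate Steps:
r(c) = -6 (r(c) = -3 - 3 = -6)
a(U(-7))*r(y(0)) = -6/(-7) = -⅐*(-6) = 6/7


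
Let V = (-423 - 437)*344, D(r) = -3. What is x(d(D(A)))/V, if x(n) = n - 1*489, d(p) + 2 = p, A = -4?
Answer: 247/147920 ≈ 0.0016698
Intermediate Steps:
d(p) = -2 + p
V = -295840 (V = -860*344 = -295840)
x(n) = -489 + n (x(n) = n - 489 = -489 + n)
x(d(D(A)))/V = (-489 + (-2 - 3))/(-295840) = (-489 - 5)*(-1/295840) = -494*(-1/295840) = 247/147920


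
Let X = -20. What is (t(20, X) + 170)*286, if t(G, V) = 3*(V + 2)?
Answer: 33176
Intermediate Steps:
t(G, V) = 6 + 3*V (t(G, V) = 3*(2 + V) = 6 + 3*V)
(t(20, X) + 170)*286 = ((6 + 3*(-20)) + 170)*286 = ((6 - 60) + 170)*286 = (-54 + 170)*286 = 116*286 = 33176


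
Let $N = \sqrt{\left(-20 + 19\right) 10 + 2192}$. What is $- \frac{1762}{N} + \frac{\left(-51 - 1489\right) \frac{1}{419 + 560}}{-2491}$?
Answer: $\frac{140}{221699} - \frac{881 \sqrt{2182}}{1091} \approx -37.72$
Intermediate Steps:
$N = \sqrt{2182}$ ($N = \sqrt{\left(-1\right) 10 + 2192} = \sqrt{-10 + 2192} = \sqrt{2182} \approx 46.712$)
$- \frac{1762}{N} + \frac{\left(-51 - 1489\right) \frac{1}{419 + 560}}{-2491} = - \frac{1762}{\sqrt{2182}} + \frac{\left(-51 - 1489\right) \frac{1}{419 + 560}}{-2491} = - 1762 \frac{\sqrt{2182}}{2182} + - \frac{1540}{979} \left(- \frac{1}{2491}\right) = - \frac{881 \sqrt{2182}}{1091} + \left(-1540\right) \frac{1}{979} \left(- \frac{1}{2491}\right) = - \frac{881 \sqrt{2182}}{1091} - - \frac{140}{221699} = - \frac{881 \sqrt{2182}}{1091} + \frac{140}{221699} = \frac{140}{221699} - \frac{881 \sqrt{2182}}{1091}$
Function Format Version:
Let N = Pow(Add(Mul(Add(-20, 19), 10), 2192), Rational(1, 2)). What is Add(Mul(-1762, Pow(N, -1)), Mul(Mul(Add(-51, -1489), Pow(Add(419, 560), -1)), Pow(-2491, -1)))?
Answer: Add(Rational(140, 221699), Mul(Rational(-881, 1091), Pow(2182, Rational(1, 2)))) ≈ -37.720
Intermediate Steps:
N = Pow(2182, Rational(1, 2)) (N = Pow(Add(Mul(-1, 10), 2192), Rational(1, 2)) = Pow(Add(-10, 2192), Rational(1, 2)) = Pow(2182, Rational(1, 2)) ≈ 46.712)
Add(Mul(-1762, Pow(N, -1)), Mul(Mul(Add(-51, -1489), Pow(Add(419, 560), -1)), Pow(-2491, -1))) = Add(Mul(-1762, Pow(Pow(2182, Rational(1, 2)), -1)), Mul(Mul(Add(-51, -1489), Pow(Add(419, 560), -1)), Pow(-2491, -1))) = Add(Mul(-1762, Mul(Rational(1, 2182), Pow(2182, Rational(1, 2)))), Mul(Mul(-1540, Pow(979, -1)), Rational(-1, 2491))) = Add(Mul(Rational(-881, 1091), Pow(2182, Rational(1, 2))), Mul(Mul(-1540, Rational(1, 979)), Rational(-1, 2491))) = Add(Mul(Rational(-881, 1091), Pow(2182, Rational(1, 2))), Mul(Rational(-140, 89), Rational(-1, 2491))) = Add(Mul(Rational(-881, 1091), Pow(2182, Rational(1, 2))), Rational(140, 221699)) = Add(Rational(140, 221699), Mul(Rational(-881, 1091), Pow(2182, Rational(1, 2))))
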